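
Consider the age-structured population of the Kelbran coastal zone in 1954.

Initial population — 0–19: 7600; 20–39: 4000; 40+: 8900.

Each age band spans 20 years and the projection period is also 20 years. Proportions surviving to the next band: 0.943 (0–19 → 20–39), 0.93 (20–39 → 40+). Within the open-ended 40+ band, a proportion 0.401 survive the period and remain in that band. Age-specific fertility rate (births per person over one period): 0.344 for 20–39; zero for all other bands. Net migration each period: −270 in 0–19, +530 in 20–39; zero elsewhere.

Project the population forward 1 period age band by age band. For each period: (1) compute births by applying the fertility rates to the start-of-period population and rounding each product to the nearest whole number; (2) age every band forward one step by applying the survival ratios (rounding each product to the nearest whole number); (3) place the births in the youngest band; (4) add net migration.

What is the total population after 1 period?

16092

Period 1.
Births: 4000 × 0.344 = 1376
20–39: 7600 × 0.943 = 7167
40+: 4000 × 0.93 + 8900 × 0.401 = 3720 + 3569 = 7289
Net migration: 0–19 − 270 → 1106; 20–39 + 530 → 7697
Giving 1106 / 7697 / 7289.
Total after period 1: 1106 + 7697 + 7289 = 16092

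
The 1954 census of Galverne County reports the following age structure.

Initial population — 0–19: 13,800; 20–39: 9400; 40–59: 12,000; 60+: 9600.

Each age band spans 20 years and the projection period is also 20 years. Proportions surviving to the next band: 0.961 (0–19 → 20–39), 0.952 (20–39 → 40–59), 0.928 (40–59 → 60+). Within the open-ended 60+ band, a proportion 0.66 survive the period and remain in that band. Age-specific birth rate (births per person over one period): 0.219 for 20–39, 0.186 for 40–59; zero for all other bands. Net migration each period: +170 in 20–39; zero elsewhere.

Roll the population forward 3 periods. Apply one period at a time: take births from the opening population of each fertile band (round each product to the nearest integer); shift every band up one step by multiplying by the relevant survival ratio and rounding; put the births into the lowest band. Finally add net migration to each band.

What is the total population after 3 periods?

36961

Period 1:
Births: 9400 * 0.219 = 2059, 12000 * 0.186 = 2232 → total 4291
20–39: 13800 * 0.961 = 13262
40–59: 9400 * 0.952 = 8949
60+: 12000 * 0.928 + 9600 * 0.66 = 11136 + 6336 = 17472
Net migration: 20–39 + 170 → 13432
→ [4291, 13432, 8949, 17472]
Period 2:
Births: 13432 * 0.219 = 2942, 8949 * 0.186 = 1665 → total 4607
20–39: 4291 * 0.961 = 4124
40–59: 13432 * 0.952 = 12787
60+: 8949 * 0.928 + 17472 * 0.66 = 8305 + 11532 = 19837
Net migration: 20–39 + 170 → 4294
→ [4607, 4294, 12787, 19837]
Period 3:
Births: 4294 * 0.219 = 940, 12787 * 0.186 = 2378 → total 3318
20–39: 4607 * 0.961 = 4427
40–59: 4294 * 0.952 = 4088
60+: 12787 * 0.928 + 19837 * 0.66 = 11866 + 13092 = 24958
Net migration: 20–39 + 170 → 4597
→ [3318, 4597, 4088, 24958]
Total after period 3: 3318 + 4597 + 4088 + 24958 = 36961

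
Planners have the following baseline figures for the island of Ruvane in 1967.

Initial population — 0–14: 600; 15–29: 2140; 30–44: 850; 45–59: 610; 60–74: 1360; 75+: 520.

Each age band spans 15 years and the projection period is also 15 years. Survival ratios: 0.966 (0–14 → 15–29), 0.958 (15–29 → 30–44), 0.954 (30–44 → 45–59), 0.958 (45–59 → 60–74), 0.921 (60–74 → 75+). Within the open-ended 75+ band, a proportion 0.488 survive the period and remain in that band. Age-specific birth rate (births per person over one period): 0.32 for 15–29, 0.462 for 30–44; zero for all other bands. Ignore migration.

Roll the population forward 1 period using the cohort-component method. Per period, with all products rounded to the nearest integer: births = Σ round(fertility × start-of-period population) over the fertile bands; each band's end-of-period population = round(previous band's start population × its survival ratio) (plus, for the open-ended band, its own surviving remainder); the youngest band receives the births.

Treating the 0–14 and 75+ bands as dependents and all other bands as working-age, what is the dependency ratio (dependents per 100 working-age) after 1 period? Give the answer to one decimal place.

Period 1.
Births: 2140 × 0.32 = 685 ; 850 × 0.462 = 393 — total 1078
15–29: 600 × 0.966 = 580
30–44: 2140 × 0.958 = 2050
45–59: 850 × 0.954 = 811
60–74: 610 × 0.958 = 584
75+: 1360 × 0.921 + 520 × 0.488 = 1253 + 254 = 1507
End of period: [1078, 580, 2050, 811, 584, 1507]
Dependents (band 0–14 + band 75+) = 1078 + 1507 = 2585; working-age = 4025; ratio = 2585/4025 × 100 = 64.2

64.2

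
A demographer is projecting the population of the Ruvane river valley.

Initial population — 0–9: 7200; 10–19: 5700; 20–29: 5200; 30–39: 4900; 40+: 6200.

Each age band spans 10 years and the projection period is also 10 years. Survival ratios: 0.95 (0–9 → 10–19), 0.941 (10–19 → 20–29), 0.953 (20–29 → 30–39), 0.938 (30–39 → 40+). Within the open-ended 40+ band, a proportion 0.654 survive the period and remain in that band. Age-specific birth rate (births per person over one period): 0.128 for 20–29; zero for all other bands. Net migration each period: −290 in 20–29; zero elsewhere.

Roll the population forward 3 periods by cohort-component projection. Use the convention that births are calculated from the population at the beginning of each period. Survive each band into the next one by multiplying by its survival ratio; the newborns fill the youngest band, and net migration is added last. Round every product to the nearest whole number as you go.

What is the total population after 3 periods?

18844

Period 1:
Births: 5200 * 0.128 = 666
10–19: 7200 * 0.95 = 6840
20–29: 5700 * 0.941 = 5364
30–39: 5200 * 0.953 = 4956
40+: 4900 * 0.938 + 6200 * 0.654 = 4596 + 4055 = 8651
Net migration: 20–29 − 290 → 5074
→ [666, 6840, 5074, 4956, 8651]
Period 2:
Births: 5074 * 0.128 = 649
10–19: 666 * 0.95 = 633
20–29: 6840 * 0.941 = 6436
30–39: 5074 * 0.953 = 4836
40+: 4956 * 0.938 + 8651 * 0.654 = 4649 + 5658 = 10307
Net migration: 20–29 − 290 → 6146
→ [649, 633, 6146, 4836, 10307]
Period 3:
Births: 6146 * 0.128 = 787
10–19: 649 * 0.95 = 617
20–29: 633 * 0.941 = 596
30–39: 6146 * 0.953 = 5857
40+: 4836 * 0.938 + 10307 * 0.654 = 4536 + 6741 = 11277
Net migration: 20–29 − 290 → 306
→ [787, 617, 306, 5857, 11277]
Total after period 3: 787 + 617 + 306 + 5857 + 11277 = 18844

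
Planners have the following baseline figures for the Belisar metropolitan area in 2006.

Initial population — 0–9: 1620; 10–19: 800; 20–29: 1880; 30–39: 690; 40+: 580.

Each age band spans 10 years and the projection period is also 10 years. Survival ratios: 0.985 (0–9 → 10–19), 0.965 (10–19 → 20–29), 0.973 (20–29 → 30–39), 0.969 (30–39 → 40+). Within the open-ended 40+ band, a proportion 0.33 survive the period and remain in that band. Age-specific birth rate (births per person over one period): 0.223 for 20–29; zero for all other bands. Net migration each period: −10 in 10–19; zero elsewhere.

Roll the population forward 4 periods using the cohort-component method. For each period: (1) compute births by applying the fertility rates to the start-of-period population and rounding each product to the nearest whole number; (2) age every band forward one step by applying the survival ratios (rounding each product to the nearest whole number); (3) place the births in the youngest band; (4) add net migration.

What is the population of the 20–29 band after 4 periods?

(Bands numbered youngest = 1 to oldest = 5.)
Period 1:
Births: 1880 × 0.223 = 419
Band 2: 1620 × 0.985 = 1596
Band 3: 800 × 0.965 = 772
Band 4: 1880 × 0.973 = 1829
Band 5: 690 × 0.969 + 580 × 0.33 = 669 + 191 = 860
Net migration: Band 2 − 10 → 1586
End of period: [419, 1586, 772, 1829, 860]
Period 2:
Births: 772 × 0.223 = 172
Band 2: 419 × 0.985 = 413
Band 3: 1586 × 0.965 = 1530
Band 4: 772 × 0.973 = 751
Band 5: 1829 × 0.969 + 860 × 0.33 = 1772 + 284 = 2056
Net migration: Band 2 − 10 → 403
End of period: [172, 403, 1530, 751, 2056]
Period 3:
Births: 1530 × 0.223 = 341
Band 2: 172 × 0.985 = 169
Band 3: 403 × 0.965 = 389
Band 4: 1530 × 0.973 = 1489
Band 5: 751 × 0.969 + 2056 × 0.33 = 728 + 678 = 1406
Net migration: Band 2 − 10 → 159
End of period: [341, 159, 389, 1489, 1406]
Period 4:
Births: 389 × 0.223 = 87
Band 2: 341 × 0.985 = 336
Band 3: 159 × 0.965 = 153
Band 4: 389 × 0.973 = 378
Band 5: 1489 × 0.969 + 1406 × 0.33 = 1443 + 464 = 1907
Net migration: Band 2 − 10 → 326
End of period: [87, 326, 153, 378, 1907]

153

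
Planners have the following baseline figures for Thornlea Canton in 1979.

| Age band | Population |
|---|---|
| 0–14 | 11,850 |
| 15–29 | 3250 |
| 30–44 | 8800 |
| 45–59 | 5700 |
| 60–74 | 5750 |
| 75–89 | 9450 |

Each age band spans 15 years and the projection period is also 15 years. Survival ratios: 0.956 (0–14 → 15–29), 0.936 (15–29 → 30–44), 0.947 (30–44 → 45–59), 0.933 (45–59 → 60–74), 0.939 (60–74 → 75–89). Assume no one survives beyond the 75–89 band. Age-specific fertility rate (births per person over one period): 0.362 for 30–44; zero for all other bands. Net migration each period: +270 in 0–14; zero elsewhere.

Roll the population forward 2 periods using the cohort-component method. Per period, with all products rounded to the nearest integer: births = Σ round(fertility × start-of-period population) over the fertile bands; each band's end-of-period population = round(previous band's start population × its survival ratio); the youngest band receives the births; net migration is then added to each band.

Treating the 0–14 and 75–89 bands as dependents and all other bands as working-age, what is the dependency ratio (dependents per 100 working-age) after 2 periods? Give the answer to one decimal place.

[period 1]
Births: 8800 × 0.362 = 3186
15–29: 11850 × 0.956 = 11329
30–44: 3250 × 0.936 = 3042
45–59: 8800 × 0.947 = 8334
60–74: 5700 × 0.933 = 5318
75–89: 5750 × 0.939 = 5399
Net migration: 0–14 + 270 → 3456
→ [3456, 11329, 3042, 8334, 5318, 5399]
[period 2]
Births: 3042 × 0.362 = 1101
15–29: 3456 × 0.956 = 3304
30–44: 11329 × 0.936 = 10604
45–59: 3042 × 0.947 = 2881
60–74: 8334 × 0.933 = 7776
75–89: 5318 × 0.939 = 4994
Net migration: 0–14 + 270 → 1371
→ [1371, 3304, 10604, 2881, 7776, 4994]
Dependents (band 0–14 + band 75–89) = 1371 + 4994 = 6365; working-age = 24565; ratio = 6365/24565 × 100 = 25.9

25.9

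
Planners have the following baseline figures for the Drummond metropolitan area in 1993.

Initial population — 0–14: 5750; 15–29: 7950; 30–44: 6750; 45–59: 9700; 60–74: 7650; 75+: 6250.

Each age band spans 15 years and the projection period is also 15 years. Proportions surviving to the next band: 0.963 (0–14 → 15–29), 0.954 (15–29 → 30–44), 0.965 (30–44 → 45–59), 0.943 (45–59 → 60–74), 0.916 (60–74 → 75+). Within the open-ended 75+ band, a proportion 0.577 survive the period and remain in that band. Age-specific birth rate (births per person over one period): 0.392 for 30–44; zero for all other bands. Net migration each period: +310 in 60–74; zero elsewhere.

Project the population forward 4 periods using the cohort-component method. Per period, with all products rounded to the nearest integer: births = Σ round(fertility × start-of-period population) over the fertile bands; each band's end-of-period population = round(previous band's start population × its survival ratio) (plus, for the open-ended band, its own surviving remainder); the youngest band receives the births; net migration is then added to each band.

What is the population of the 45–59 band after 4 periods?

2346

Period 1.
Births: 6750 * 0.392 = 2646
15–29: 5750 * 0.963 = 5537
30–44: 7950 * 0.954 = 7584
45–59: 6750 * 0.965 = 6514
60–74: 9700 * 0.943 = 9147
75+: 7650 * 0.916 + 6250 * 0.577 = 7007 + 3606 = 10613
Net migration: 60–74 + 310 → 9457
Giving 2646 / 5537 / 7584 / 6514 / 9457 / 10613.
Period 2.
Births: 7584 * 0.392 = 2973
15–29: 2646 * 0.963 = 2548
30–44: 5537 * 0.954 = 5282
45–59: 7584 * 0.965 = 7319
60–74: 6514 * 0.943 = 6143
75+: 9457 * 0.916 + 10613 * 0.577 = 8663 + 6124 = 14787
Net migration: 60–74 + 310 → 6453
Giving 2973 / 2548 / 5282 / 7319 / 6453 / 14787.
Period 3.
Births: 5282 * 0.392 = 2071
15–29: 2973 * 0.963 = 2863
30–44: 2548 * 0.954 = 2431
45–59: 5282 * 0.965 = 5097
60–74: 7319 * 0.943 = 6902
75+: 6453 * 0.916 + 14787 * 0.577 = 5911 + 8532 = 14443
Net migration: 60–74 + 310 → 7212
Giving 2071 / 2863 / 2431 / 5097 / 7212 / 14443.
Period 4.
Births: 2431 * 0.392 = 953
15–29: 2071 * 0.963 = 1994
30–44: 2863 * 0.954 = 2731
45–59: 2431 * 0.965 = 2346
60–74: 5097 * 0.943 = 4806
75+: 7212 * 0.916 + 14443 * 0.577 = 6606 + 8334 = 14940
Net migration: 60–74 + 310 → 5116
Giving 953 / 1994 / 2731 / 2346 / 5116 / 14940.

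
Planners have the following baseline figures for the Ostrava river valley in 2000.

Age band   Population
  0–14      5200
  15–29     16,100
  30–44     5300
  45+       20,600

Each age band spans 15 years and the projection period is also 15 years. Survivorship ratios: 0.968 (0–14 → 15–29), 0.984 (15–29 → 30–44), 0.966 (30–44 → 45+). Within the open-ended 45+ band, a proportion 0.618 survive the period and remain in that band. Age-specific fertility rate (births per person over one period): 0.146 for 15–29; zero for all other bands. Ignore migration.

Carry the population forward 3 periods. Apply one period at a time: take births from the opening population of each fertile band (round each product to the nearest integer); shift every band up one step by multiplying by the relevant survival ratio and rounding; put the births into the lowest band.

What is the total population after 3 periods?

[period 1]
Births: 16100 × 0.146 = 2351
15–29: 5200 × 0.968 = 5034
30–44: 16100 × 0.984 = 15842
45+: 5300 × 0.966 + 20600 × 0.618 = 5120 + 12731 = 17851
End of period: [2351, 5034, 15842, 17851]
[period 2]
Births: 5034 × 0.146 = 735
15–29: 2351 × 0.968 = 2276
30–44: 5034 × 0.984 = 4953
45+: 15842 × 0.966 + 17851 × 0.618 = 15303 + 11032 = 26335
End of period: [735, 2276, 4953, 26335]
[period 3]
Births: 2276 × 0.146 = 332
15–29: 735 × 0.968 = 711
30–44: 2276 × 0.984 = 2240
45+: 4953 × 0.966 + 26335 × 0.618 = 4785 + 16275 = 21060
End of period: [332, 711, 2240, 21060]
Total after period 3: 332 + 711 + 2240 + 21060 = 24343

24343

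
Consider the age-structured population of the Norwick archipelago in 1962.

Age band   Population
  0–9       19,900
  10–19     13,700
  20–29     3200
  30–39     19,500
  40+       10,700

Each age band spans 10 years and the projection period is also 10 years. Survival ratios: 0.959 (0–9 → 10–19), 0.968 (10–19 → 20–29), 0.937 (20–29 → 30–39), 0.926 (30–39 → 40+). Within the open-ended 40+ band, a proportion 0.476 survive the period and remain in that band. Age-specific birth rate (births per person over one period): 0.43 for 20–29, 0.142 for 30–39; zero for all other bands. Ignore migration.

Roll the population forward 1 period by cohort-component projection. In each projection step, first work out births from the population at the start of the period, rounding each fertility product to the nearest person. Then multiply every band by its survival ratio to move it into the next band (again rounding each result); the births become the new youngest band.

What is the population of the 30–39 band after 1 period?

2998

Let group 1 be 0–9 through group 5 = 40+.
Period 1.
Births: 3200 × 0.43 = 1376 ; 19500 × 0.142 = 2769 → total 4145
Group 2: 19900 × 0.959 = 19084
Group 3: 13700 × 0.968 = 13262
Group 4: 3200 × 0.937 = 2998
Group 5: 19500 × 0.926 + 10700 × 0.476 = 18057 + 5093 = 23150
End of period: [4145, 19084, 13262, 2998, 23150]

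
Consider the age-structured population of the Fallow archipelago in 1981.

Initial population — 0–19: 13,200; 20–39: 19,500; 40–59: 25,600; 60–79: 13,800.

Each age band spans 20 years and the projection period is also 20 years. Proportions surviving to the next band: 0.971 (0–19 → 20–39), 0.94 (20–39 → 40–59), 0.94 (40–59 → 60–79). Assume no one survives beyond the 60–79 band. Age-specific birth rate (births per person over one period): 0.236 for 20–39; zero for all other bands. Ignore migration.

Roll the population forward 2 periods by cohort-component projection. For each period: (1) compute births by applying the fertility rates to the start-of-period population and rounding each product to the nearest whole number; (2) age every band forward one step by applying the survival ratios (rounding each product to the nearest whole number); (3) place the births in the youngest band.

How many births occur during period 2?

(Bands numbered youngest = 1 to oldest = 4.)
Period 1.
Births: 19500 * 0.236 = 4602
Band 2: 13200 * 0.971 = 12817
Band 3: 19500 * 0.94 = 18330
Band 4: 25600 * 0.94 = 24064
Population now: 0–19=4602, 20–39=12817, 40–59=18330, 60–79=24064
Period 2.
Births: 12817 * 0.236 = 3025
Band 2: 4602 * 0.971 = 4469
Band 3: 12817 * 0.94 = 12048
Band 4: 18330 * 0.94 = 17230
Population now: 0–19=3025, 20–39=4469, 40–59=12048, 60–79=17230

3025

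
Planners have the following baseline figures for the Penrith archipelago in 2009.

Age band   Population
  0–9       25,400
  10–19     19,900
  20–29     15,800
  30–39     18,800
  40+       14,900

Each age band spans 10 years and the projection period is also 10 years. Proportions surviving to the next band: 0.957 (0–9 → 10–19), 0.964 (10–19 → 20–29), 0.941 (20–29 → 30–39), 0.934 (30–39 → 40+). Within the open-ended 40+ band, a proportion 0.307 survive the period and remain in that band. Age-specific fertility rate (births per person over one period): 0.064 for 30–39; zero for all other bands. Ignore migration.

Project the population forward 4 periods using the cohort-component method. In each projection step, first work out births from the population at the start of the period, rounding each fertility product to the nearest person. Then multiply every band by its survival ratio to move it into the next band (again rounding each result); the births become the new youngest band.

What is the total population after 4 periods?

— Period 1 —
Births: 18800 × 0.064 = 1203
10–19: 25400 × 0.957 = 24308
20–29: 19900 × 0.964 = 19184
30–39: 15800 × 0.941 = 14868
40+: 18800 × 0.934 + 14900 × 0.307 = 17559 + 4574 = 22133
Giving 1203 / 24308 / 19184 / 14868 / 22133.
— Period 2 —
Births: 14868 × 0.064 = 952
10–19: 1203 × 0.957 = 1151
20–29: 24308 × 0.964 = 23433
30–39: 19184 × 0.941 = 18052
40+: 14868 × 0.934 + 22133 × 0.307 = 13887 + 6795 = 20682
Giving 952 / 1151 / 23433 / 18052 / 20682.
— Period 3 —
Births: 18052 × 0.064 = 1155
10–19: 952 × 0.957 = 911
20–29: 1151 × 0.964 = 1110
30–39: 23433 × 0.941 = 22050
40+: 18052 × 0.934 + 20682 × 0.307 = 16861 + 6349 = 23210
Giving 1155 / 911 / 1110 / 22050 / 23210.
— Period 4 —
Births: 22050 × 0.064 = 1411
10–19: 1155 × 0.957 = 1105
20–29: 911 × 0.964 = 878
30–39: 1110 × 0.941 = 1045
40+: 22050 × 0.934 + 23210 × 0.307 = 20595 + 7125 = 27720
Giving 1411 / 1105 / 878 / 1045 / 27720.
Total after period 4: 1411 + 1105 + 878 + 1045 + 27720 = 32159

32159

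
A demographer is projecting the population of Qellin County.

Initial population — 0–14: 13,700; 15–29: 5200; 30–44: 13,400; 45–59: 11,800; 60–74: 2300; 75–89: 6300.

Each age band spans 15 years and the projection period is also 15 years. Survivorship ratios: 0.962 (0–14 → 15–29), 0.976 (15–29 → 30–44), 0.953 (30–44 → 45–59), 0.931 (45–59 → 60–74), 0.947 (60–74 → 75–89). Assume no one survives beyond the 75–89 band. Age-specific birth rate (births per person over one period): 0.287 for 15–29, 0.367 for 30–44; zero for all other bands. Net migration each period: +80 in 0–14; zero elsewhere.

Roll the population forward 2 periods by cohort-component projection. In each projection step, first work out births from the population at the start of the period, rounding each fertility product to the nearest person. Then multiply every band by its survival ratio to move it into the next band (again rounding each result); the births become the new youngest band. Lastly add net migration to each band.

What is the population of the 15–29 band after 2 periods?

6243

Period 1.
Births: 5200 * 0.287 = 1492 ; 13400 * 0.367 = 4918 ⇒ total 6410
15–29: 13700 * 0.962 = 13179
30–44: 5200 * 0.976 = 5075
45–59: 13400 * 0.953 = 12770
60–74: 11800 * 0.931 = 10986
75–89: 2300 * 0.947 = 2178
Net migration: 0–14 + 80 → 6490
Giving 6490 / 13179 / 5075 / 12770 / 10986 / 2178.
Period 2.
Births: 13179 * 0.287 = 3782 ; 5075 * 0.367 = 1863 ⇒ total 5645
15–29: 6490 * 0.962 = 6243
30–44: 13179 * 0.976 = 12863
45–59: 5075 * 0.953 = 4836
60–74: 12770 * 0.931 = 11889
75–89: 10986 * 0.947 = 10404
Net migration: 0–14 + 80 → 5725
Giving 5725 / 6243 / 12863 / 4836 / 11889 / 10404.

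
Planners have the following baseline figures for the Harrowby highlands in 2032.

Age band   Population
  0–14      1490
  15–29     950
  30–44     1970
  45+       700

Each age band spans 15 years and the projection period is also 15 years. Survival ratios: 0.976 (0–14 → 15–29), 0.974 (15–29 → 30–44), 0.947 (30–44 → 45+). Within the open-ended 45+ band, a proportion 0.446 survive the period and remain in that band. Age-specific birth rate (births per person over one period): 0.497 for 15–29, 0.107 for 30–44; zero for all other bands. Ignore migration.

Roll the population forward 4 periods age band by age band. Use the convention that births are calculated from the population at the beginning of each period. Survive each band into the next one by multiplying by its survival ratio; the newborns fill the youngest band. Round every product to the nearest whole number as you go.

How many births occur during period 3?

483

(Bands numbered youngest = 1 to oldest = 4.)
After projecting period 1:
Births: 950 × 0.497 = 472  |  1970 × 0.107 = 211 → total 683
Band 2: 1490 × 0.976 = 1454
Band 3: 950 × 0.974 = 925
Band 4: 1970 × 0.947 + 700 × 0.446 = 1866 + 312 = 2178
Giving 683 / 1454 / 925 / 2178.
After projecting period 2:
Births: 1454 × 0.497 = 723  |  925 × 0.107 = 99 → total 822
Band 2: 683 × 0.976 = 667
Band 3: 1454 × 0.974 = 1416
Band 4: 925 × 0.947 + 2178 × 0.446 = 876 + 971 = 1847
Giving 822 / 667 / 1416 / 1847.
After projecting period 3:
Births: 667 × 0.497 = 331  |  1416 × 0.107 = 152 → total 483
Band 2: 822 × 0.976 = 802
Band 3: 667 × 0.974 = 650
Band 4: 1416 × 0.947 + 1847 × 0.446 = 1341 + 824 = 2165
Giving 483 / 802 / 650 / 2165.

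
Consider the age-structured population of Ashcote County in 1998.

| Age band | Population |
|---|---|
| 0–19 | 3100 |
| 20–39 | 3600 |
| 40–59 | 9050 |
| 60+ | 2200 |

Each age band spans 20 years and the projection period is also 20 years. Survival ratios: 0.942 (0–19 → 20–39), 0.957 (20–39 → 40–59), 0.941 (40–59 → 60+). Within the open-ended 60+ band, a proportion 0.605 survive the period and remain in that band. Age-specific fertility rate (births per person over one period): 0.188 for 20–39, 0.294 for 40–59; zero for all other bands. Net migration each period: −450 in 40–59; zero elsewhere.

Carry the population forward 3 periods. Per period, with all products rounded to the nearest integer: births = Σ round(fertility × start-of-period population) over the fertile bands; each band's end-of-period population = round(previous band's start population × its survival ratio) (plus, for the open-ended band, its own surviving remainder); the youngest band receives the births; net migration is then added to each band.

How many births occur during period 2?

(Bands numbered youngest = 1 to oldest = 4.)
Period 1.
Births: 3600 × 0.188 = 677, 9050 × 0.294 = 2661 → 3338
Band 2: 3100 × 0.942 = 2920
Band 3: 3600 × 0.957 = 3445
Band 4: 9050 × 0.941 + 2200 × 0.605 = 8516 + 1331 = 9847
Net migration: Band 3 − 450 → 2995
Giving 3338 / 2920 / 2995 / 9847.
Period 2.
Births: 2920 × 0.188 = 549, 2995 × 0.294 = 881 → 1430
Band 2: 3338 × 0.942 = 3144
Band 3: 2920 × 0.957 = 2794
Band 4: 2995 × 0.941 + 9847 × 0.605 = 2818 + 5957 = 8775
Net migration: Band 3 − 450 → 2344
Giving 1430 / 3144 / 2344 / 8775.

1430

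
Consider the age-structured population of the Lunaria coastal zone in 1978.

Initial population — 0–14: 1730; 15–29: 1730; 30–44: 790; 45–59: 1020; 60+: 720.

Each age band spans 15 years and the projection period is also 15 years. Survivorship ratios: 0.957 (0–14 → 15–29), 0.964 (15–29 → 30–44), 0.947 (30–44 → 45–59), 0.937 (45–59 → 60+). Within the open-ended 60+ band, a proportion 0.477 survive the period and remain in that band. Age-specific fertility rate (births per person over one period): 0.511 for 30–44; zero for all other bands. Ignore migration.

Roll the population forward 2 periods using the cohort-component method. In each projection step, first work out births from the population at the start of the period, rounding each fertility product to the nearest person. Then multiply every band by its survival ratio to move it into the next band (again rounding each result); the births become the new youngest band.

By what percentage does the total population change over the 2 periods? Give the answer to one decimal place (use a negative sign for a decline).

-4.2

(Bands numbered youngest = 1 to oldest = 5.)
[period 1]
Births: 790 × 0.511 = 404
Band 2: 1730 × 0.957 = 1656
Band 3: 1730 × 0.964 = 1668
Band 4: 790 × 0.947 = 748
Band 5: 1020 × 0.937 + 720 × 0.477 = 956 + 343 = 1299
End of period: [404, 1656, 1668, 748, 1299]
[period 2]
Births: 1668 × 0.511 = 852
Band 2: 404 × 0.957 = 387
Band 3: 1656 × 0.964 = 1596
Band 4: 1668 × 0.947 = 1580
Band 5: 748 × 0.937 + 1299 × 0.477 = 701 + 620 = 1321
End of period: [852, 387, 1596, 1580, 1321]
Total: 5990 → 5736; change = -254; percentage change = -4.2%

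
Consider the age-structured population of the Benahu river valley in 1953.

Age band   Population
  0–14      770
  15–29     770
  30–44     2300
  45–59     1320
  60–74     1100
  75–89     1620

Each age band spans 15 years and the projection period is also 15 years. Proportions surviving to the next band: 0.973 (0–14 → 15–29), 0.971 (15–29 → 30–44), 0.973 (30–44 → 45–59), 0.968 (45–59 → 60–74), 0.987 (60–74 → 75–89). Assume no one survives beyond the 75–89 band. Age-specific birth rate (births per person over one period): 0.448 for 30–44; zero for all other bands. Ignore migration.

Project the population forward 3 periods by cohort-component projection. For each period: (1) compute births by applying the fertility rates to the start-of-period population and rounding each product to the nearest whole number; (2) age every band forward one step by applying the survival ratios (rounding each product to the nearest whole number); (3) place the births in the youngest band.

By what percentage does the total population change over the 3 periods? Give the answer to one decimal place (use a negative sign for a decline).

-34.3

Period 1:
Births: 2300 * 0.448 = 1030
15–29: 770 * 0.973 = 749
30–44: 770 * 0.971 = 748
45–59: 2300 * 0.973 = 2238
60–74: 1320 * 0.968 = 1278
75–89: 1100 * 0.987 = 1086
Giving 1030 / 749 / 748 / 2238 / 1278 / 1086.
Period 2:
Births: 748 * 0.448 = 335
15–29: 1030 * 0.973 = 1002
30–44: 749 * 0.971 = 727
45–59: 748 * 0.973 = 728
60–74: 2238 * 0.968 = 2166
75–89: 1278 * 0.987 = 1261
Giving 335 / 1002 / 727 / 728 / 2166 / 1261.
Period 3:
Births: 727 * 0.448 = 326
15–29: 335 * 0.973 = 326
30–44: 1002 * 0.971 = 973
45–59: 727 * 0.973 = 707
60–74: 728 * 0.968 = 705
75–89: 2166 * 0.987 = 2138
Giving 326 / 326 / 973 / 707 / 705 / 2138.
Total: 7880 → 5175; change = -2705; percentage change = -34.3%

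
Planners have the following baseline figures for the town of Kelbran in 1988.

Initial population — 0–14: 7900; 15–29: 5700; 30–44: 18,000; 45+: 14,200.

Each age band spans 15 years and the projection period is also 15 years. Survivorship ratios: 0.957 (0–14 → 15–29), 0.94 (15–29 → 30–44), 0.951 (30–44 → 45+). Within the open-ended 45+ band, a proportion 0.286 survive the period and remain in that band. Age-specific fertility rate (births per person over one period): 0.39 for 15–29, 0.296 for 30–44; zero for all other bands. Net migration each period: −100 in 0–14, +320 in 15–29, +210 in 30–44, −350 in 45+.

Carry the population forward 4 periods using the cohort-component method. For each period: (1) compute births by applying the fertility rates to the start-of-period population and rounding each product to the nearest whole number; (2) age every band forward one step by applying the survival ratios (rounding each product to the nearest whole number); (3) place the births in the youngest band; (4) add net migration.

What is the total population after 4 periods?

After projecting period 1:
Births: 5700 × 0.39 = 2223  |  18000 × 0.296 = 5328 — total 7551
15–29: 7900 × 0.957 = 7560
30–44: 5700 × 0.94 = 5358
45+: 18000 × 0.951 + 14200 × 0.286 = 17118 + 4061 = 21179
Net migration: 0–14 − 100 → 7451; 15–29 + 320 → 7880; 30–44 + 210 → 5568; 45+ − 350 → 20829
End of period: [7451, 7880, 5568, 20829]
After projecting period 2:
Births: 7880 × 0.39 = 3073  |  5568 × 0.296 = 1648 — total 4721
15–29: 7451 × 0.957 = 7131
30–44: 7880 × 0.94 = 7407
45+: 5568 × 0.951 + 20829 × 0.286 = 5295 + 5957 = 11252
Net migration: 0–14 − 100 → 4621; 15–29 + 320 → 7451; 30–44 + 210 → 7617; 45+ − 350 → 10902
End of period: [4621, 7451, 7617, 10902]
After projecting period 3:
Births: 7451 × 0.39 = 2906  |  7617 × 0.296 = 2255 — total 5161
15–29: 4621 × 0.957 = 4422
30–44: 7451 × 0.94 = 7004
45+: 7617 × 0.951 + 10902 × 0.286 = 7244 + 3118 = 10362
Net migration: 0–14 − 100 → 5061; 15–29 + 320 → 4742; 30–44 + 210 → 7214; 45+ − 350 → 10012
End of period: [5061, 4742, 7214, 10012]
After projecting period 4:
Births: 4742 × 0.39 = 1849  |  7214 × 0.296 = 2135 — total 3984
15–29: 5061 × 0.957 = 4843
30–44: 4742 × 0.94 = 4457
45+: 7214 × 0.951 + 10012 × 0.286 = 6861 + 2863 = 9724
Net migration: 0–14 − 100 → 3884; 15–29 + 320 → 5163; 30–44 + 210 → 4667; 45+ − 350 → 9374
End of period: [3884, 5163, 4667, 9374]
Total after period 4: 3884 + 5163 + 4667 + 9374 = 23088

23088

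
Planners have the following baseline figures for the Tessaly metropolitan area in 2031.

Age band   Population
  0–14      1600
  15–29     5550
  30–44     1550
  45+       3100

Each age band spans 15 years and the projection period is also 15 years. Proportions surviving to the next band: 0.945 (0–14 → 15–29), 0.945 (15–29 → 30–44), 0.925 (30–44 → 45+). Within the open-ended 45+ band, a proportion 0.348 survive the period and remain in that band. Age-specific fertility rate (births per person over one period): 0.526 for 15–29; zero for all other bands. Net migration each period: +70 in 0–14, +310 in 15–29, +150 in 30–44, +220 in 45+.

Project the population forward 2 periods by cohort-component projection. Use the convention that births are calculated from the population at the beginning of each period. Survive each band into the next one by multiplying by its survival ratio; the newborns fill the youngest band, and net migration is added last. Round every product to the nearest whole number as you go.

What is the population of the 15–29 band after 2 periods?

3135

Let band 1 be 0–14 through band 4 = 45+.
After projecting period 1:
Births: 5550 × 0.526 = 2919
Band 2: 1600 × 0.945 = 1512
Band 3: 5550 × 0.945 = 5245
Band 4: 1550 × 0.925 + 3100 × 0.348 = 1434 + 1079 = 2513
Net migration: Band 1 + 70 → 2989; Band 2 + 310 → 1822; Band 3 + 150 → 5395; Band 4 + 220 → 2733
→ [2989, 1822, 5395, 2733]
After projecting period 2:
Births: 1822 × 0.526 = 958
Band 2: 2989 × 0.945 = 2825
Band 3: 1822 × 0.945 = 1722
Band 4: 5395 × 0.925 + 2733 × 0.348 = 4990 + 951 = 5941
Net migration: Band 1 + 70 → 1028; Band 2 + 310 → 3135; Band 3 + 150 → 1872; Band 4 + 220 → 6161
→ [1028, 3135, 1872, 6161]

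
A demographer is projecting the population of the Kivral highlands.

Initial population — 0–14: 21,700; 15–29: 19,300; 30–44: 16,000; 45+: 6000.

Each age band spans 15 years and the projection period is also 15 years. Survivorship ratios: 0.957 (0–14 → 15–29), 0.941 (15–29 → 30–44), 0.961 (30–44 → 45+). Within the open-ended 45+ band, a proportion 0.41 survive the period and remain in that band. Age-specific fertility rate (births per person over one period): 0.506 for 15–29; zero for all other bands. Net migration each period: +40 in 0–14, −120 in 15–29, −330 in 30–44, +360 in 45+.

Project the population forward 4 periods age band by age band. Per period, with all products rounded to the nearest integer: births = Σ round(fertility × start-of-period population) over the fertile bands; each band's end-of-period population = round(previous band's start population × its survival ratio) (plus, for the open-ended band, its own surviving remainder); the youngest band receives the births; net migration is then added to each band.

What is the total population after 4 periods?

(Bands numbered youngest = 1 to oldest = 4.)
— Period 1 —
Births: 19300 × 0.506 = 9766
Band 2: 21700 × 0.957 = 20767
Band 3: 19300 × 0.941 = 18161
Band 4: 16000 × 0.961 + 6000 × 0.41 = 15376 + 2460 = 17836
Net migration: Band 1 + 40 → 9806; Band 2 − 120 → 20647; Band 3 − 330 → 17831; Band 4 + 360 → 18196
→ [9806, 20647, 17831, 18196]
— Period 2 —
Births: 20647 × 0.506 = 10447
Band 2: 9806 × 0.957 = 9384
Band 3: 20647 × 0.941 = 19429
Band 4: 17831 × 0.961 + 18196 × 0.41 = 17136 + 7460 = 24596
Net migration: Band 1 + 40 → 10487; Band 2 − 120 → 9264; Band 3 − 330 → 19099; Band 4 + 360 → 24956
→ [10487, 9264, 19099, 24956]
— Period 3 —
Births: 9264 × 0.506 = 4688
Band 2: 10487 × 0.957 = 10036
Band 3: 9264 × 0.941 = 8717
Band 4: 19099 × 0.961 + 24956 × 0.41 = 18354 + 10232 = 28586
Net migration: Band 1 + 40 → 4728; Band 2 − 120 → 9916; Band 3 − 330 → 8387; Band 4 + 360 → 28946
→ [4728, 9916, 8387, 28946]
— Period 4 —
Births: 9916 × 0.506 = 5017
Band 2: 4728 × 0.957 = 4525
Band 3: 9916 × 0.941 = 9331
Band 4: 8387 × 0.961 + 28946 × 0.41 = 8060 + 11868 = 19928
Net migration: Band 1 + 40 → 5057; Band 2 − 120 → 4405; Band 3 − 330 → 9001; Band 4 + 360 → 20288
→ [5057, 4405, 9001, 20288]
Total after period 4: 5057 + 4405 + 9001 + 20288 = 38751

38751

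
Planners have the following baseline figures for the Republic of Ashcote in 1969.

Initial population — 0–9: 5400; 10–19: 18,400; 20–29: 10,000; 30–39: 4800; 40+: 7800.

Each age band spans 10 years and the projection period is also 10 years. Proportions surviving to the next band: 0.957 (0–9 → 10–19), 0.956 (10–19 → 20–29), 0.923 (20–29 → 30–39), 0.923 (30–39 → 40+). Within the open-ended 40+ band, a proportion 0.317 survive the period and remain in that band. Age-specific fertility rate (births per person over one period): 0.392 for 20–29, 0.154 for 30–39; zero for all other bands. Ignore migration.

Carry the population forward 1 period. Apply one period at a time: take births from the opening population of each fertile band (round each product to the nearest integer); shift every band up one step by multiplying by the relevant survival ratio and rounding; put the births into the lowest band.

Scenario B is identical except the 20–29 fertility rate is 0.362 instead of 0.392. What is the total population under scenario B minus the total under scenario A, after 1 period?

-300

Call the bands 1 to 5, youngest first.
Period 1.
Births: 10000 × 0.392 = 3920 ; 4800 × 0.154 = 739 → 4659
Band 2: 5400 × 0.957 = 5168
Band 3: 18400 × 0.956 = 17590
Band 4: 10000 × 0.923 = 9230
Band 5: 4800 × 0.923 + 7800 × 0.317 = 4430 + 2473 = 6903
→ [4659, 5168, 17590, 9230, 6903]
Scenario A total after 1 period: 43550
Scenario B projection —
Period 1.
Births: 10000 × 0.362 = 3620 ; 4800 × 0.154 = 739 → 4359
Band 2: 5400 × 0.957 = 5168
Band 3: 18400 × 0.956 = 17590
Band 4: 10000 × 0.923 = 9230
Band 5: 4800 × 0.923 + 7800 × 0.317 = 4430 + 2473 = 6903
→ [4359, 5168, 17590, 9230, 6903]
Scenario B total after 1 period: 43250
Difference B − A = 43250 − 43550 = -300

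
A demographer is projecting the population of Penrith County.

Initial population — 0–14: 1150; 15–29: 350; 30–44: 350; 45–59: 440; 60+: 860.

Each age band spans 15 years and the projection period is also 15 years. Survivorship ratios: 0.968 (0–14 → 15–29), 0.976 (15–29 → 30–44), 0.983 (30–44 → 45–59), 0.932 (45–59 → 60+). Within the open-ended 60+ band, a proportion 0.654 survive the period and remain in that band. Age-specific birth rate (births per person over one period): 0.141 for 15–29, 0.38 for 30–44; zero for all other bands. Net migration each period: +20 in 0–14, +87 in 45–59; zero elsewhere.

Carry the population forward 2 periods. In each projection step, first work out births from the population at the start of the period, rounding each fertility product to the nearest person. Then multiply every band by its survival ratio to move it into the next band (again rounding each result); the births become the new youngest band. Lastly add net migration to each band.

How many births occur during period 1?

Numbering the groups 1..5 from youngest to oldest:
After projecting period 1:
Births: 350 × 0.141 = 49  |  350 × 0.38 = 133 — total 182
Group 2: 1150 × 0.968 = 1113
Group 3: 350 × 0.976 = 342
Group 4: 350 × 0.983 = 344
Group 5: 440 × 0.932 + 860 × 0.654 = 410 + 562 = 972
Net migration: Group 1 + 20 → 202; Group 4 + 87 → 431
Population now: 0–14=202, 15–29=1113, 30–44=342, 45–59=431, 60+=972

182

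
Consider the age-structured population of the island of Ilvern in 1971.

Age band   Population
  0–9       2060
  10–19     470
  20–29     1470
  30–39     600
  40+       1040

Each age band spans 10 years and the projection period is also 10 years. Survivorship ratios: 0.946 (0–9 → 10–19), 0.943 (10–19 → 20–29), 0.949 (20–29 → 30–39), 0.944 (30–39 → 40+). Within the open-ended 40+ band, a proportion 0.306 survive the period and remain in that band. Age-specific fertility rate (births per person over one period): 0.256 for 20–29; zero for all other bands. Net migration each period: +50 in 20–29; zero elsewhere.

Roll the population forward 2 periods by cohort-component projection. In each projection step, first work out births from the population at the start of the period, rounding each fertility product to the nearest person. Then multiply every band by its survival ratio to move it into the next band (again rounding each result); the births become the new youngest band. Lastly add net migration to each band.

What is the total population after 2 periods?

Numbering the groups 1..5 from youngest to oldest:
Period 1.
Births: 1470 × 0.256 = 376
Group 2: 2060 × 0.946 = 1949
Group 3: 470 × 0.943 = 443
Group 4: 1470 × 0.949 = 1395
Group 5: 600 × 0.944 + 1040 × 0.306 = 566 + 318 = 884
Net migration: Group 3 + 50 → 493
→ [376, 1949, 493, 1395, 884]
Period 2.
Births: 493 × 0.256 = 126
Group 2: 376 × 0.946 = 356
Group 3: 1949 × 0.943 = 1838
Group 4: 493 × 0.949 = 468
Group 5: 1395 × 0.944 + 884 × 0.306 = 1317 + 271 = 1588
Net migration: Group 3 + 50 → 1888
→ [126, 356, 1888, 468, 1588]
Total after period 2: 126 + 356 + 1888 + 468 + 1588 = 4426

4426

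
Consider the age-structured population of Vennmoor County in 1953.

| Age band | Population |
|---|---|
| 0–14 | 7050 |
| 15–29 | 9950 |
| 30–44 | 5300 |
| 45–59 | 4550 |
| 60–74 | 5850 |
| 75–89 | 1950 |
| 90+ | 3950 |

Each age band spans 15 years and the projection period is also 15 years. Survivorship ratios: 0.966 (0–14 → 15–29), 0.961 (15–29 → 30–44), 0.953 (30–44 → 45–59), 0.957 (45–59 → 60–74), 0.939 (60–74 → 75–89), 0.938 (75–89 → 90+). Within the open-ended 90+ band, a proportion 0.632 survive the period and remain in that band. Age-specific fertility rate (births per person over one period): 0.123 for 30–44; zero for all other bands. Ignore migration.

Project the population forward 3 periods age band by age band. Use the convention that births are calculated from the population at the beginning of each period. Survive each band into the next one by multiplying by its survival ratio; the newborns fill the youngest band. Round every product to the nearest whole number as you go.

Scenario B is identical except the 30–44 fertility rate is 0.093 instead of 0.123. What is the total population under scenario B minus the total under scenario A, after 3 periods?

— Period 1 —
Births: 5300 × 0.123 = 652
15–29: 7050 × 0.966 = 6810
30–44: 9950 × 0.961 = 9562
45–59: 5300 × 0.953 = 5051
60–74: 4550 × 0.957 = 4354
75–89: 5850 × 0.939 = 5493
90+: 1950 × 0.938 + 3950 × 0.632 = 1829 + 2496 = 4325
Giving 652 / 6810 / 9562 / 5051 / 4354 / 5493 / 4325.
— Period 2 —
Births: 9562 × 0.123 = 1176
15–29: 652 × 0.966 = 630
30–44: 6810 × 0.961 = 6544
45–59: 9562 × 0.953 = 9113
60–74: 5051 × 0.957 = 4834
75–89: 4354 × 0.939 = 4088
90+: 5493 × 0.938 + 4325 × 0.632 = 5152 + 2733 = 7885
Giving 1176 / 630 / 6544 / 9113 / 4834 / 4088 / 7885.
— Period 3 —
Births: 6544 × 0.123 = 805
15–29: 1176 × 0.966 = 1136
30–44: 630 × 0.961 = 605
45–59: 6544 × 0.953 = 6236
60–74: 9113 × 0.957 = 8721
75–89: 4834 × 0.939 = 4539
90+: 4088 × 0.938 + 7885 × 0.632 = 3835 + 4983 = 8818
Giving 805 / 1136 / 605 / 6236 / 8721 / 4539 / 8818.
Scenario A total after 3 periods: 30860
Scenario B projection —
— Period 1 —
Births: 5300 × 0.093 = 493
15–29: 7050 × 0.966 = 6810
30–44: 9950 × 0.961 = 9562
45–59: 5300 × 0.953 = 5051
60–74: 4550 × 0.957 = 4354
75–89: 5850 × 0.939 = 5493
90+: 1950 × 0.938 + 3950 × 0.632 = 1829 + 2496 = 4325
Giving 493 / 6810 / 9562 / 5051 / 4354 / 5493 / 4325.
— Period 2 —
Births: 9562 × 0.093 = 889
15–29: 493 × 0.966 = 476
30–44: 6810 × 0.961 = 6544
45–59: 9562 × 0.953 = 9113
60–74: 5051 × 0.957 = 4834
75–89: 4354 × 0.939 = 4088
90+: 5493 × 0.938 + 4325 × 0.632 = 5152 + 2733 = 7885
Giving 889 / 476 / 6544 / 9113 / 4834 / 4088 / 7885.
— Period 3 —
Births: 6544 × 0.093 = 609
15–29: 889 × 0.966 = 859
30–44: 476 × 0.961 = 457
45–59: 6544 × 0.953 = 6236
60–74: 9113 × 0.957 = 8721
75–89: 4834 × 0.939 = 4539
90+: 4088 × 0.938 + 7885 × 0.632 = 3835 + 4983 = 8818
Giving 609 / 859 / 457 / 6236 / 8721 / 4539 / 8818.
Scenario B total after 3 periods: 30239
Difference B − A = 30239 − 30860 = -621

-621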